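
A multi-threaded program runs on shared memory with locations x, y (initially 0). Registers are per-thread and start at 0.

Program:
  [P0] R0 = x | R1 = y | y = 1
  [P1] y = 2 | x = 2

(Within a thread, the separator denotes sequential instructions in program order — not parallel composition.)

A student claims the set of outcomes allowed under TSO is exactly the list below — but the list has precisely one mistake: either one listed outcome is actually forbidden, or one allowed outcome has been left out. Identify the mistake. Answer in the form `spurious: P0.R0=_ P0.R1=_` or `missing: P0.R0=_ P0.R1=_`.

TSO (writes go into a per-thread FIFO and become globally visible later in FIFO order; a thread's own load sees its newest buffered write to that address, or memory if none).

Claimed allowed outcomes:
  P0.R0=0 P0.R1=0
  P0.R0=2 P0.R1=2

missing: P0.R0=0 P0.R1=2

outcome vector order: (P0.R0,P0.R1)
[TSO] allowed = {0/0 0/2 2/2}
TSO∖claimed = {0/2}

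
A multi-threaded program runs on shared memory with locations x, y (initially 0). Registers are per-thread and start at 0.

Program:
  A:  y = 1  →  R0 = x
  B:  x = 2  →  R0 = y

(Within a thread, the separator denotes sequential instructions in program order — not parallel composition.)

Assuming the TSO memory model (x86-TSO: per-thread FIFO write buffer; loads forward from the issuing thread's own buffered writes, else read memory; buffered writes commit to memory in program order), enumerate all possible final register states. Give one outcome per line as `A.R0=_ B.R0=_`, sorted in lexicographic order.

A.R0=0 B.R0=0
A.R0=0 B.R0=1
A.R0=2 B.R0=0
A.R0=2 B.R0=1

outcome vector order: (A.R0,B.R0)
|TSO outcomes| = 4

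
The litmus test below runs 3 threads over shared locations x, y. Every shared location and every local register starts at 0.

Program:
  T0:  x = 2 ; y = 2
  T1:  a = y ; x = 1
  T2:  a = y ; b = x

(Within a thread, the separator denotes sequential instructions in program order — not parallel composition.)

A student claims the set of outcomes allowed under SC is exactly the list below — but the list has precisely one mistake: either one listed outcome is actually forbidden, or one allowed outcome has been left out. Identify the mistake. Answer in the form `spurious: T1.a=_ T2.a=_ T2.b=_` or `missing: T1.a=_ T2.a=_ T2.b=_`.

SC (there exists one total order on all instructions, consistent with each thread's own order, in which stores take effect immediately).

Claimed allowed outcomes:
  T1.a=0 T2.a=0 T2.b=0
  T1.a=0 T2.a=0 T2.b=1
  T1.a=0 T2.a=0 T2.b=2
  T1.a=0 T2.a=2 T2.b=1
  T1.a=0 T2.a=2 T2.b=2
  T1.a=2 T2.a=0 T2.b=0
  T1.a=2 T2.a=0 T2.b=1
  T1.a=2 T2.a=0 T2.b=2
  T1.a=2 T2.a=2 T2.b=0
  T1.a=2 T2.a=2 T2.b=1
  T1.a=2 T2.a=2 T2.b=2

outcome vector order: (T1.a,T2.a,T2.b)
under SC → 000 001 002 021 022 200 201 202 221 222
claimed∖SC = {220}

spurious: T1.a=2 T2.a=2 T2.b=0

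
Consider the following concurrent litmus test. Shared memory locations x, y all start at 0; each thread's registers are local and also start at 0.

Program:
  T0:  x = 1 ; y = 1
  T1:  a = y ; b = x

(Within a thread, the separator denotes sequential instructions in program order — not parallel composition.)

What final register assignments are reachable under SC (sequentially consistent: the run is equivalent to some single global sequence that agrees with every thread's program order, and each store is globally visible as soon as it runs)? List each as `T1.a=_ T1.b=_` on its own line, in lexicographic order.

T1.a=0 T1.b=0
T1.a=0 T1.b=1
T1.a=1 T1.b=1

outcome vector order: (T1.a,T1.b)
|SC outcomes| = 3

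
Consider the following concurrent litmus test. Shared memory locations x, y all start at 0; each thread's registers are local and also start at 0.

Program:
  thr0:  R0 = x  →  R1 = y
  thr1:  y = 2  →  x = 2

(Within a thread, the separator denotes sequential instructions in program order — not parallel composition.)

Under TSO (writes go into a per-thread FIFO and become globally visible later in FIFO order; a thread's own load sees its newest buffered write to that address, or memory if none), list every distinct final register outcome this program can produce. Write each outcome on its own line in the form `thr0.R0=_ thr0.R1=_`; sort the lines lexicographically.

thr0.R0=0 thr0.R1=0
thr0.R0=0 thr0.R1=2
thr0.R0=2 thr0.R1=2

outcome vector order: (thr0.R0,thr0.R1)
|TSO outcomes| = 3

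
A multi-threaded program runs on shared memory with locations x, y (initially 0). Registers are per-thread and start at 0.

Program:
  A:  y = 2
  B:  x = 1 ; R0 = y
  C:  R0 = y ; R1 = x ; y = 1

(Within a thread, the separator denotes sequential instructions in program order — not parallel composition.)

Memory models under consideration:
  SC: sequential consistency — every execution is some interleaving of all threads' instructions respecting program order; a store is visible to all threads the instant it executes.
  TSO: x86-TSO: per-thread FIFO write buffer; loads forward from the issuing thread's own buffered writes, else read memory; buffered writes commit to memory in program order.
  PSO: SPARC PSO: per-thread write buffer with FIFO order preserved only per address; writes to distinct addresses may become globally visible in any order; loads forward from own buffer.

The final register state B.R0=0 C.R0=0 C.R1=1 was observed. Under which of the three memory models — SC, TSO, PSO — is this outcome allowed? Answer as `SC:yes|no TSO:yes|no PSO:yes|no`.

outcome vector order: (B.R0,C.R0,C.R1)
under SC → (0,0,0), (0,0,1), (0,2,1), (1,0,0), (1,0,1), (1,2,0), (1,2,1), (2,0,0), (2,0,1), (2,2,0), (2,2,1)
under TSO → (0,0,0), (0,0,1), (0,2,0), (0,2,1), (1,0,0), (1,0,1), (1,2,0), (1,2,1), (2,0,0), (2,0,1), (2,2,0), (2,2,1)
under PSO → (0,0,0), (0,0,1), (0,2,0), (0,2,1), (1,0,0), (1,0,1), (1,2,0), (1,2,1), (2,0,0), (2,0,1), (2,2,0), (2,2,1)
target (0,0,1) ∈ {SC,TSO,PSO}

SC:yes TSO:yes PSO:yes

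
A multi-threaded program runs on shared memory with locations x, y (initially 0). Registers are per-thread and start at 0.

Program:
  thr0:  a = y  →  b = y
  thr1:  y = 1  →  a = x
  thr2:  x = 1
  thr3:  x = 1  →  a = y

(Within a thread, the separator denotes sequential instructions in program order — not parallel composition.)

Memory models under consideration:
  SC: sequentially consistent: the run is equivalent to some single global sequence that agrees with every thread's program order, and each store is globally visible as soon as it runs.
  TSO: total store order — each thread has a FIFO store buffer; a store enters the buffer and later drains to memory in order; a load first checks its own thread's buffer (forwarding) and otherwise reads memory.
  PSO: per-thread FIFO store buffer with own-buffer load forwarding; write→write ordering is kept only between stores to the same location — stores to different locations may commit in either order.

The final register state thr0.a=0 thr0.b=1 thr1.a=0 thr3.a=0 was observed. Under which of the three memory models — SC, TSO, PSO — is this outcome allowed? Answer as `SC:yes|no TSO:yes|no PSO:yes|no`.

outcome vector order: (thr0.a,thr0.b,thr1.a,thr3.a)
SC: 9 outcomes — {0001, 0010, 0011, 0101, 0110, 0111, 1101, 1110, 1111}
TSO: 12 outcomes — {0000, 0001, 0010, 0011, 0100, 0101, 0110, 0111, 1100, 1101, 1110, 1111}
PSO: 12 outcomes — {0000, 0001, 0010, 0011, 0100, 0101, 0110, 0111, 1100, 1101, 1110, 1111}
target 0100 ∈ {TSO,PSO}

SC:no TSO:yes PSO:yes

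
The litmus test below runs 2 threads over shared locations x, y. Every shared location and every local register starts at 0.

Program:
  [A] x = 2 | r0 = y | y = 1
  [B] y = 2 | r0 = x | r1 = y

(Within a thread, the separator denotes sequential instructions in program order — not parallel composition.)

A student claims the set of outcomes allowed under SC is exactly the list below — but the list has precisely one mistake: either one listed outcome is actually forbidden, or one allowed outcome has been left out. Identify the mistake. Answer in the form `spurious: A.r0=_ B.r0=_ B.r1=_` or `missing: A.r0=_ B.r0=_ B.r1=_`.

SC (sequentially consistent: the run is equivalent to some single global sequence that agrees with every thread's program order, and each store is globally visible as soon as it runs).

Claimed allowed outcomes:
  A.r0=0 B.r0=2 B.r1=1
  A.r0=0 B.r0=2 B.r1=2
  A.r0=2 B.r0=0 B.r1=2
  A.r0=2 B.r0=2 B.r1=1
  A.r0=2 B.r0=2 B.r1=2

outcome vector order: (A.r0,B.r0,B.r1)
SC: 6 outcomes — {021, 022, 201, 202, 221, 222}
SC∖claimed = {201}

missing: A.r0=2 B.r0=0 B.r1=1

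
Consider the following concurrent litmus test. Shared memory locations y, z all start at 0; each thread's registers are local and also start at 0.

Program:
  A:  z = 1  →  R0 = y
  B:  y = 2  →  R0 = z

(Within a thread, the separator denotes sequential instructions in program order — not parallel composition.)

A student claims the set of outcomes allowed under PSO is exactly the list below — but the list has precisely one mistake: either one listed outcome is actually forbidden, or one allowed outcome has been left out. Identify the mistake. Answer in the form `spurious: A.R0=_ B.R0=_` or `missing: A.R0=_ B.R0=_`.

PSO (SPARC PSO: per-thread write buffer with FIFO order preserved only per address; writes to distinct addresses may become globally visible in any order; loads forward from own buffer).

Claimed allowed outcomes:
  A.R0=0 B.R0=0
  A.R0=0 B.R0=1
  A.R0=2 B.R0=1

missing: A.R0=2 B.R0=0

outcome vector order: (A.R0,B.R0)
[PSO] allowed = {00; 01; 20; 21}
PSO∖claimed = {20}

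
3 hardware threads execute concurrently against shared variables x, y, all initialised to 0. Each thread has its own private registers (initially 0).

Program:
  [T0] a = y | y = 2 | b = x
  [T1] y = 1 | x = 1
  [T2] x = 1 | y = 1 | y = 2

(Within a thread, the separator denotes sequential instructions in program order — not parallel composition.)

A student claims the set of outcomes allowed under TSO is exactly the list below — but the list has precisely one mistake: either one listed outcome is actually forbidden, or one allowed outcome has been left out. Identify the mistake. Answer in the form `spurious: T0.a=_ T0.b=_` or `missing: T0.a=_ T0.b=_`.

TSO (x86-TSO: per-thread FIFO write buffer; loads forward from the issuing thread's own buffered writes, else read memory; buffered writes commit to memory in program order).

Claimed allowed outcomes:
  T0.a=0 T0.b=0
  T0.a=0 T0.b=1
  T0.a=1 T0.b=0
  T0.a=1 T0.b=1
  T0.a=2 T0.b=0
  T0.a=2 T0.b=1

outcome vector order: (T0.a,T0.b)
[TSO] allowed = {<0 0> <0 1> <1 0> <1 1> <2 1>}
claimed∖TSO = {<2 0>}

spurious: T0.a=2 T0.b=0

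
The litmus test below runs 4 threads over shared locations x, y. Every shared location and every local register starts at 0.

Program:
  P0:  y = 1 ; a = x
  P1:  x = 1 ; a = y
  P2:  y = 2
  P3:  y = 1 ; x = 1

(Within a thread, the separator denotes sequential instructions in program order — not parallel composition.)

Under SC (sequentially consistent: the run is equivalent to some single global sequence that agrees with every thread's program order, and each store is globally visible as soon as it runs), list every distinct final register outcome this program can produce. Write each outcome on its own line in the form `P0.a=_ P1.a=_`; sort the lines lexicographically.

P0.a=0 P1.a=1
P0.a=0 P1.a=2
P0.a=1 P1.a=0
P0.a=1 P1.a=1
P0.a=1 P1.a=2

outcome vector order: (P0.a,P1.a)
|SC outcomes| = 5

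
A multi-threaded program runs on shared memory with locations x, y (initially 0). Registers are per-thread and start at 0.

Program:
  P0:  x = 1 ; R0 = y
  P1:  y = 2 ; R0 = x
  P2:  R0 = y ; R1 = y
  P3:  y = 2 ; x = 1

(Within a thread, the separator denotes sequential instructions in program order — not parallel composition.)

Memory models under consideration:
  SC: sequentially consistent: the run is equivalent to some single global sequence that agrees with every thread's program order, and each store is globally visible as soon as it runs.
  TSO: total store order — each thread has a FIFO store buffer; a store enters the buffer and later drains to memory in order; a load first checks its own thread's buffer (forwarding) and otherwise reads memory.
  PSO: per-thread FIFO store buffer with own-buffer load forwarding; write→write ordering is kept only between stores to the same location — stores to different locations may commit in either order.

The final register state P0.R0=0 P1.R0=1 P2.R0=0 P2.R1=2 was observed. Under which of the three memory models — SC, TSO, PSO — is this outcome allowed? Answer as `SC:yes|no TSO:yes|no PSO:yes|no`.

outcome vector order: (P0.R0,P1.R0,P2.R0,P2.R1)
[SC] allowed = {0100, 0102, 0122, 2000, 2002, 2022, 2100, 2102, 2122}
[TSO] allowed = {0000, 0002, 0022, 0100, 0102, 0122, 2000, 2002, 2022, 2100, 2102, 2122}
[PSO] allowed = {0000, 0002, 0022, 0100, 0102, 0122, 2000, 2002, 2022, 2100, 2102, 2122}
target 0102 ∈ {SC,TSO,PSO}

SC:yes TSO:yes PSO:yes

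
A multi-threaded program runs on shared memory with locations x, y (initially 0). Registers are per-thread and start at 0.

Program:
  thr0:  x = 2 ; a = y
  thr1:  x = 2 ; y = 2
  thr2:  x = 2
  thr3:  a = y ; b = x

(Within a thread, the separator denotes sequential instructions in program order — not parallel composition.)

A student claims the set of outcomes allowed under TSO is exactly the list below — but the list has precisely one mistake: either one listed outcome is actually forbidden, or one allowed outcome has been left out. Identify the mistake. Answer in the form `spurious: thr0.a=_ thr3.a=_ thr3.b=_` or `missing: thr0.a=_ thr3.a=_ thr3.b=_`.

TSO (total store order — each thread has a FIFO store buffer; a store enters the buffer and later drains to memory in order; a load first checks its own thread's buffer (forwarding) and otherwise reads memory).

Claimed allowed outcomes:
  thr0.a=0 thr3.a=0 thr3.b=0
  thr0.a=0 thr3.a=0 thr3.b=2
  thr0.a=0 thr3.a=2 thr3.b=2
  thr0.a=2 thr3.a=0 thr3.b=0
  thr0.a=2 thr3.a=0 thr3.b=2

outcome vector order: (thr0.a,thr3.a,thr3.b)
[TSO] allowed = {0/0/0; 0/0/2; 0/2/2; 2/0/0; 2/0/2; 2/2/2}
TSO∖claimed = {2/2/2}

missing: thr0.a=2 thr3.a=2 thr3.b=2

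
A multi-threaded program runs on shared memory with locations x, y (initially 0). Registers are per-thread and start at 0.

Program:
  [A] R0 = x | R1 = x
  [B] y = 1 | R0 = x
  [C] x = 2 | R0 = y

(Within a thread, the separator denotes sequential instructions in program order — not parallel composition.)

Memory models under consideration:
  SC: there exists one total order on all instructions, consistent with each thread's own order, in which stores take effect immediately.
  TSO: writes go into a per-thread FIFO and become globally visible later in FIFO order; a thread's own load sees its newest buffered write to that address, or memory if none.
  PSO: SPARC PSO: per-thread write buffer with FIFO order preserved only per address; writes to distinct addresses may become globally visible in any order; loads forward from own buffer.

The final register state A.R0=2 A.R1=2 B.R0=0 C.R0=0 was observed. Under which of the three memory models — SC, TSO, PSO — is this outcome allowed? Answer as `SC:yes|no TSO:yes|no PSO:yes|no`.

outcome vector order: (A.R0,A.R1,B.R0,C.R0)
under SC → 0001; 0020; 0021; 0201; 0220; 0221; 2201; 2220; 2221
under TSO → 0000; 0001; 0020; 0021; 0200; 0201; 0220; 0221; 2200; 2201; 2220; 2221
under PSO → 0000; 0001; 0020; 0021; 0200; 0201; 0220; 0221; 2200; 2201; 2220; 2221
target 2200 ∈ {TSO,PSO}

SC:no TSO:yes PSO:yes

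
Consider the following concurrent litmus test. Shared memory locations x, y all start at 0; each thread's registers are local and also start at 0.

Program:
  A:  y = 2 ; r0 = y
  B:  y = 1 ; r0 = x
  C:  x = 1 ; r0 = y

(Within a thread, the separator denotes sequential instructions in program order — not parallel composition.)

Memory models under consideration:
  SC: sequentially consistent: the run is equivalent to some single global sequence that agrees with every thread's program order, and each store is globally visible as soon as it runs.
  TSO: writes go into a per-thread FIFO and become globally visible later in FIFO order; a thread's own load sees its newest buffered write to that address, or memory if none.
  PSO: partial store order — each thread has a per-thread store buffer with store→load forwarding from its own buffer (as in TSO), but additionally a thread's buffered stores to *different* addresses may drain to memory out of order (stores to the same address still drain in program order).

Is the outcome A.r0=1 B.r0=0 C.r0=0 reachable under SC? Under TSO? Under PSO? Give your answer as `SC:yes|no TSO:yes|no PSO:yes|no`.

SC:no TSO:yes PSO:yes

outcome vector order: (A.r0,B.r0,C.r0)
[SC] allowed = {101; 110; 111; 112; 201; 202; 210; 211; 212}
[TSO] allowed = {100; 101; 102; 110; 111; 112; 200; 201; 202; 210; 211; 212}
[PSO] allowed = {100; 101; 102; 110; 111; 112; 200; 201; 202; 210; 211; 212}
target 100 ∈ {TSO,PSO}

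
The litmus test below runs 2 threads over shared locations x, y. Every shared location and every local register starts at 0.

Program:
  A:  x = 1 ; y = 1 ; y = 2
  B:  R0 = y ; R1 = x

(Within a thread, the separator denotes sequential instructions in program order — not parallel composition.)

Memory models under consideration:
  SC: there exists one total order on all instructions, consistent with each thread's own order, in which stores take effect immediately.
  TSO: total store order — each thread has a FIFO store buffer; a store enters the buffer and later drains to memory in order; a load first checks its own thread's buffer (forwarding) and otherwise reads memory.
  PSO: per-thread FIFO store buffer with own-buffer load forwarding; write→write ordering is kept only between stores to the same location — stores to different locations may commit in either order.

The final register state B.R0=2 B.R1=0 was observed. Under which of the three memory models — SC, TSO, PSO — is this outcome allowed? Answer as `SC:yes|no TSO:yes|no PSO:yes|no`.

outcome vector order: (B.R0,B.R1)
under SC → (0,0) (0,1) (1,1) (2,1)
under TSO → (0,0) (0,1) (1,1) (2,1)
under PSO → (0,0) (0,1) (1,0) (1,1) (2,0) (2,1)
target (2,0) ∈ {PSO}

SC:no TSO:no PSO:yes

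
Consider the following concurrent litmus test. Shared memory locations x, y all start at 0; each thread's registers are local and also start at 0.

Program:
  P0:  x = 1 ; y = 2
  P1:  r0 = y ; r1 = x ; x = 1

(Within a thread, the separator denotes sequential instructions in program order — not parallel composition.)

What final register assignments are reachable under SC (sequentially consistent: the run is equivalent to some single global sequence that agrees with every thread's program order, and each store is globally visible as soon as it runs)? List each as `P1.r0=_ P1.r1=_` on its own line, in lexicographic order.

outcome vector order: (P1.r0,P1.r1)
|SC outcomes| = 3

P1.r0=0 P1.r1=0
P1.r0=0 P1.r1=1
P1.r0=2 P1.r1=1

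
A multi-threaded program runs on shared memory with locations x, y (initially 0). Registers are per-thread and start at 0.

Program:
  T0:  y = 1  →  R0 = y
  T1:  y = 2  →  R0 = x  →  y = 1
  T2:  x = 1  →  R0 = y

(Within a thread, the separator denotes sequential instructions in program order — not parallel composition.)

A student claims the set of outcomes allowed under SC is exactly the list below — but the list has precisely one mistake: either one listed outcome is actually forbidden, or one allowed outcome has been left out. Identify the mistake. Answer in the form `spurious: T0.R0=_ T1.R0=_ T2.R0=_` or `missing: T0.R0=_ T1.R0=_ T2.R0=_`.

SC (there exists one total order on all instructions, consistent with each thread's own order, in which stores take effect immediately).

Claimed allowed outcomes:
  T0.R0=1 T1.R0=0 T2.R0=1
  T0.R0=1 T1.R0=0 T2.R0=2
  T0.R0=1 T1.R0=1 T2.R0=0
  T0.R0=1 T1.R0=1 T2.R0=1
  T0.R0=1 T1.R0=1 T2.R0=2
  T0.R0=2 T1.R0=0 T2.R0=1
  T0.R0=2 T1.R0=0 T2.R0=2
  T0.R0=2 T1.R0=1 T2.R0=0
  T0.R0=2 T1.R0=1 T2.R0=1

outcome vector order: (T0.R0,T1.R0,T2.R0)
[SC] allowed = {<1 0 1>; <1 0 2>; <1 1 0>; <1 1 1>; <1 1 2>; <2 0 1>; <2 0 2>; <2 1 0>; <2 1 1>; <2 1 2>}
SC∖claimed = {<2 1 2>}

missing: T0.R0=2 T1.R0=1 T2.R0=2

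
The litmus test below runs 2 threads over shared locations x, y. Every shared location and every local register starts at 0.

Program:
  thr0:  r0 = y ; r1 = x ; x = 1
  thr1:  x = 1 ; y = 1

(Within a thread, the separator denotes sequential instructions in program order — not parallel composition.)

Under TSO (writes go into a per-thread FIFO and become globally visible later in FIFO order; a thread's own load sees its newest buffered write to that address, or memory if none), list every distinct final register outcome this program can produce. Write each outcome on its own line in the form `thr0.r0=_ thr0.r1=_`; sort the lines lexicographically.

outcome vector order: (thr0.r0,thr0.r1)
|TSO outcomes| = 3

thr0.r0=0 thr0.r1=0
thr0.r0=0 thr0.r1=1
thr0.r0=1 thr0.r1=1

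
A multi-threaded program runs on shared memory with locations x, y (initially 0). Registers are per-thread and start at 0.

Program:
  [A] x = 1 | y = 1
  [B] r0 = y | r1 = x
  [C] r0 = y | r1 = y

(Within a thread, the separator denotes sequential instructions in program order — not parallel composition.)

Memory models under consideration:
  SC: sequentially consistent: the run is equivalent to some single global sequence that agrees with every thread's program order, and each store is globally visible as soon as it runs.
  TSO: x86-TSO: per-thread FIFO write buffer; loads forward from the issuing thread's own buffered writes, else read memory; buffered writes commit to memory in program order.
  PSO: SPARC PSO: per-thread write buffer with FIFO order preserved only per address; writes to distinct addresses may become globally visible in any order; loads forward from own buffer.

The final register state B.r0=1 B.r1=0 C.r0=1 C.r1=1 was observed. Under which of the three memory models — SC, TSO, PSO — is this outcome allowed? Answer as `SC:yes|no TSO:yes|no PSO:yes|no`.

outcome vector order: (B.r0,B.r1,C.r0,C.r1)
SC (9): 0000 0001 0011 0100 0101 0111 1100 1101 1111
TSO (9): 0000 0001 0011 0100 0101 0111 1100 1101 1111
PSO (12): 0000 0001 0011 0100 0101 0111 1000 1001 1011 1100 1101 1111
target 1011 ∈ {PSO}

SC:no TSO:no PSO:yes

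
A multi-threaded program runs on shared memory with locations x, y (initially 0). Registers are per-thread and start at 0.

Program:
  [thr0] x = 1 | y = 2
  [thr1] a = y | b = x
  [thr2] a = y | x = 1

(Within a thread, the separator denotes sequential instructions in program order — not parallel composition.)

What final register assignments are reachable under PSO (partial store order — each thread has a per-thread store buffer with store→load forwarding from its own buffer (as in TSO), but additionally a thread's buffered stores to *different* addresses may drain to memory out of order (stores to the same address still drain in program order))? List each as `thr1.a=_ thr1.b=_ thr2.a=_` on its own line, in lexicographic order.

thr1.a=0 thr1.b=0 thr2.a=0
thr1.a=0 thr1.b=0 thr2.a=2
thr1.a=0 thr1.b=1 thr2.a=0
thr1.a=0 thr1.b=1 thr2.a=2
thr1.a=2 thr1.b=0 thr2.a=0
thr1.a=2 thr1.b=0 thr2.a=2
thr1.a=2 thr1.b=1 thr2.a=0
thr1.a=2 thr1.b=1 thr2.a=2

outcome vector order: (thr1.a,thr1.b,thr2.a)
|PSO outcomes| = 8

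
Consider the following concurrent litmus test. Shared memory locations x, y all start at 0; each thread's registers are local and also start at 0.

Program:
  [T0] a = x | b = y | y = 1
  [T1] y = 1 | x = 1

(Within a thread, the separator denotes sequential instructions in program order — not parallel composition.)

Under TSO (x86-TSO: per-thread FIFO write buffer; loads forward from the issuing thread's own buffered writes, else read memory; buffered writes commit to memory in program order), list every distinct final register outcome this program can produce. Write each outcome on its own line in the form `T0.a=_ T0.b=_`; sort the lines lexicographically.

outcome vector order: (T0.a,T0.b)
|TSO outcomes| = 3

T0.a=0 T0.b=0
T0.a=0 T0.b=1
T0.a=1 T0.b=1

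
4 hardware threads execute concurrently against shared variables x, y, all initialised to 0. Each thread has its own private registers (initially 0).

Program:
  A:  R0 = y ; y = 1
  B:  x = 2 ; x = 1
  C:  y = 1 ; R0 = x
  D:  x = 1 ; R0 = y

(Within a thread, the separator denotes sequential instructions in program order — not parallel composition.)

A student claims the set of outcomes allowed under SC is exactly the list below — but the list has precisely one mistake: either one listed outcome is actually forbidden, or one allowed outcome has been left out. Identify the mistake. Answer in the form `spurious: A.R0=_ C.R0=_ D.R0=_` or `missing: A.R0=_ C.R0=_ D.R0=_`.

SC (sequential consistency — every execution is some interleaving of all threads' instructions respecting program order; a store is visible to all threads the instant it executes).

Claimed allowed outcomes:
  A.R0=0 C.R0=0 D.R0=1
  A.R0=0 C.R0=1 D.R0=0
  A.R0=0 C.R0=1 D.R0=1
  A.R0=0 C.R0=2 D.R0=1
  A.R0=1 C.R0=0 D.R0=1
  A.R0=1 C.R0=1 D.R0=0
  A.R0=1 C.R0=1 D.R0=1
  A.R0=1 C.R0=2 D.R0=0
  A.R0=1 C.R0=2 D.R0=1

outcome vector order: (A.R0,C.R0,D.R0)
[SC] allowed = {<0 0 1>; <0 1 0>; <0 1 1>; <0 2 0>; <0 2 1>; <1 0 1>; <1 1 0>; <1 1 1>; <1 2 0>; <1 2 1>}
SC∖claimed = {<0 2 0>}

missing: A.R0=0 C.R0=2 D.R0=0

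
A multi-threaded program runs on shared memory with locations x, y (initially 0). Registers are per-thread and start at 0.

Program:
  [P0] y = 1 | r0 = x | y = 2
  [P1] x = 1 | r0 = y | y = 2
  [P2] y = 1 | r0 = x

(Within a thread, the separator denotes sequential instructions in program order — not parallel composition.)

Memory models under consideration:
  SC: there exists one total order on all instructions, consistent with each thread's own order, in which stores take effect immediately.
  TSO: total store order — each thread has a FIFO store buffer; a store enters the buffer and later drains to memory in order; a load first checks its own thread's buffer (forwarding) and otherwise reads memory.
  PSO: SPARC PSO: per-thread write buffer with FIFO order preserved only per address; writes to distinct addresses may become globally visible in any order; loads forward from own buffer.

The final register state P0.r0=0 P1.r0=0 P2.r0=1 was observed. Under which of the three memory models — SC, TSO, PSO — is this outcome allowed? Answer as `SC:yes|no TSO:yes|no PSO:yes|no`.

SC:no TSO:yes PSO:yes

outcome vector order: (P0.r0,P1.r0,P2.r0)
SC: 9 outcomes — {<0 1 0>, <0 1 1>, <0 2 0>, <0 2 1>, <1 0 1>, <1 1 0>, <1 1 1>, <1 2 0>, <1 2 1>}
TSO: 12 outcomes — {<0 0 0>, <0 0 1>, <0 1 0>, <0 1 1>, <0 2 0>, <0 2 1>, <1 0 0>, <1 0 1>, <1 1 0>, <1 1 1>, <1 2 0>, <1 2 1>}
PSO: 12 outcomes — {<0 0 0>, <0 0 1>, <0 1 0>, <0 1 1>, <0 2 0>, <0 2 1>, <1 0 0>, <1 0 1>, <1 1 0>, <1 1 1>, <1 2 0>, <1 2 1>}
target <0 0 1> ∈ {TSO,PSO}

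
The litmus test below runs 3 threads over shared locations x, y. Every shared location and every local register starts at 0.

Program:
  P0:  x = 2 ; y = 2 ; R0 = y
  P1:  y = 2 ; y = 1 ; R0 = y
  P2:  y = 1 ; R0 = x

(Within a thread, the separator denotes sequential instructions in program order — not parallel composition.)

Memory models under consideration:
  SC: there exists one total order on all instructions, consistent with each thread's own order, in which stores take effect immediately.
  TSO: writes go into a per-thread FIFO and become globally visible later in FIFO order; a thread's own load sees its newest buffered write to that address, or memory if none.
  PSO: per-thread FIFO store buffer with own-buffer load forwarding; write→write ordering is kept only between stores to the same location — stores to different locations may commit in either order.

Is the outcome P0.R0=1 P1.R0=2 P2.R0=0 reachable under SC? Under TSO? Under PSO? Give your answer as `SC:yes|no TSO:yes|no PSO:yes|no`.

SC:no TSO:yes PSO:yes

outcome vector order: (P0.R0,P1.R0,P2.R0)
under SC → <1 1 0> <1 1 2> <1 2 2> <2 1 0> <2 1 2> <2 2 0> <2 2 2>
under TSO → <1 1 0> <1 1 2> <1 2 0> <1 2 2> <2 1 0> <2 1 2> <2 2 0> <2 2 2>
under PSO → <1 1 0> <1 1 2> <1 2 0> <1 2 2> <2 1 0> <2 1 2> <2 2 0> <2 2 2>
target <1 2 0> ∈ {TSO,PSO}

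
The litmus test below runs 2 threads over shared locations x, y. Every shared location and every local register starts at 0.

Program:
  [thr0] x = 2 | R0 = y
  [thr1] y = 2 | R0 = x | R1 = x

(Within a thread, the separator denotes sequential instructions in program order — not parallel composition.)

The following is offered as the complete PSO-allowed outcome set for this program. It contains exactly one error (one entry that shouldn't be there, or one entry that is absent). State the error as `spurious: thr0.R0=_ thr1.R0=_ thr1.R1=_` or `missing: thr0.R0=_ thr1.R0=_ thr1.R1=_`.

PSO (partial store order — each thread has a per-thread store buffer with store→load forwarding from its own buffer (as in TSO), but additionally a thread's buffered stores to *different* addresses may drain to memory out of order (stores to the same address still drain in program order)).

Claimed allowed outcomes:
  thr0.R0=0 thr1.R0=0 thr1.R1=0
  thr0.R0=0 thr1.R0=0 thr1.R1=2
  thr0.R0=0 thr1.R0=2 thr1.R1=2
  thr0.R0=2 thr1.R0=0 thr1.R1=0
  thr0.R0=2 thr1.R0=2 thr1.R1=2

outcome vector order: (thr0.R0,thr1.R0,thr1.R1)
under PSO → 000; 002; 022; 200; 202; 222
PSO∖claimed = {202}

missing: thr0.R0=2 thr1.R0=0 thr1.R1=2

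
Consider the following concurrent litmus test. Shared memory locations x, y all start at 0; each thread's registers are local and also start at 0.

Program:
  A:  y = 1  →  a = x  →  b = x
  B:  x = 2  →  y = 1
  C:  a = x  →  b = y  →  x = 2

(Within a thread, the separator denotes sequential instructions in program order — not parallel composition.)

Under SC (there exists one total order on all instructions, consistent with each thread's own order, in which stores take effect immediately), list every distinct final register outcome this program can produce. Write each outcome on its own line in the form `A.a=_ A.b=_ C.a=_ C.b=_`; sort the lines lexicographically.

outcome vector order: (A.a,A.b,C.a,C.b)
|SC outcomes| = 10

A.a=0 A.b=0 C.a=0 C.b=0
A.a=0 A.b=0 C.a=0 C.b=1
A.a=0 A.b=0 C.a=2 C.b=1
A.a=0 A.b=2 C.a=0 C.b=0
A.a=0 A.b=2 C.a=0 C.b=1
A.a=0 A.b=2 C.a=2 C.b=1
A.a=2 A.b=2 C.a=0 C.b=0
A.a=2 A.b=2 C.a=0 C.b=1
A.a=2 A.b=2 C.a=2 C.b=0
A.a=2 A.b=2 C.a=2 C.b=1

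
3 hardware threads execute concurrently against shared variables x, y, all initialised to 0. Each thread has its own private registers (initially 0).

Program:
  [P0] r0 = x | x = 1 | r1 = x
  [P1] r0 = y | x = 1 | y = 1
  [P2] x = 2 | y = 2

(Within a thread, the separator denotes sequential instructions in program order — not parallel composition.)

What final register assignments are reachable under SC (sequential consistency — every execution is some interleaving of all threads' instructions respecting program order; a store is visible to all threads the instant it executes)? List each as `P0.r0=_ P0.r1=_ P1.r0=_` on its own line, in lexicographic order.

outcome vector order: (P0.r0,P0.r1,P1.r0)
|SC outcomes| = 9

P0.r0=0 P0.r1=1 P1.r0=0
P0.r0=0 P0.r1=1 P1.r0=2
P0.r0=0 P0.r1=2 P1.r0=0
P0.r0=0 P0.r1=2 P1.r0=2
P0.r0=1 P0.r1=1 P1.r0=0
P0.r0=1 P0.r1=1 P1.r0=2
P0.r0=1 P0.r1=2 P1.r0=0
P0.r0=2 P0.r1=1 P1.r0=0
P0.r0=2 P0.r1=1 P1.r0=2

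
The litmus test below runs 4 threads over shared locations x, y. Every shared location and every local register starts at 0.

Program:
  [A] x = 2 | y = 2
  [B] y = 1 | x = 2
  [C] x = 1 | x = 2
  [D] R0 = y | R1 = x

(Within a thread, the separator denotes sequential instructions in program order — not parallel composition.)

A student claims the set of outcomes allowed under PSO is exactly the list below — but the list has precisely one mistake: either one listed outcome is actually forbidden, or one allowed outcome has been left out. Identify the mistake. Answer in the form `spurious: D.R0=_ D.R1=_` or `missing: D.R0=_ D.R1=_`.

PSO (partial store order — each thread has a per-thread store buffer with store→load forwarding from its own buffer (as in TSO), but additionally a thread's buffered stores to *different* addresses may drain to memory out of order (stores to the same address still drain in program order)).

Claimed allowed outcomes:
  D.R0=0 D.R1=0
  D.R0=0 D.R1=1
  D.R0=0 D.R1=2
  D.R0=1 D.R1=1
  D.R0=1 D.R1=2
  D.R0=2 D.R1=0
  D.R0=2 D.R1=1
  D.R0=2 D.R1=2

outcome vector order: (D.R0,D.R1)
under PSO → <0 0> <0 1> <0 2> <1 0> <1 1> <1 2> <2 0> <2 1> <2 2>
PSO∖claimed = {<1 0>}

missing: D.R0=1 D.R1=0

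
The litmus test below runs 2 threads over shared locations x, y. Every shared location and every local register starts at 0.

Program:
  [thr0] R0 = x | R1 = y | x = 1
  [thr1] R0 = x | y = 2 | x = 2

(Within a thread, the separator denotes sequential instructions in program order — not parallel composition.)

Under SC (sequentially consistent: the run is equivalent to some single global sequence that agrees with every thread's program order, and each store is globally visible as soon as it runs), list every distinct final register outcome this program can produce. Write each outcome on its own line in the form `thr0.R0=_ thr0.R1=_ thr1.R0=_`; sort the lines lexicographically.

thr0.R0=0 thr0.R1=0 thr1.R0=0
thr0.R0=0 thr0.R1=0 thr1.R0=1
thr0.R0=0 thr0.R1=2 thr1.R0=0
thr0.R0=2 thr0.R1=2 thr1.R0=0

outcome vector order: (thr0.R0,thr0.R1,thr1.R0)
|SC outcomes| = 4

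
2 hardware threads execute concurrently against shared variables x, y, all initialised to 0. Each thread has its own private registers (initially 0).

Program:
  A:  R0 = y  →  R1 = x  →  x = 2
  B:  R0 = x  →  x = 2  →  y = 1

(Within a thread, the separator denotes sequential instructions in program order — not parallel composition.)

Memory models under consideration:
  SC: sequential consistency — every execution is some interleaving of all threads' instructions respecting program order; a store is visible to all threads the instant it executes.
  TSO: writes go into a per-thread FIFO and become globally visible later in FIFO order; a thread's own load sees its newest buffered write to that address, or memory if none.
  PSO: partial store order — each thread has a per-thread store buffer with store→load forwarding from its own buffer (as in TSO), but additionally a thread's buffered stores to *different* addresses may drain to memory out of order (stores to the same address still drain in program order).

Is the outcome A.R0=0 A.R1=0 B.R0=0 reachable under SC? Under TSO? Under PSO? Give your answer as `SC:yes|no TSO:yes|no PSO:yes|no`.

SC:yes TSO:yes PSO:yes

outcome vector order: (A.R0,A.R1,B.R0)
under SC → 000; 002; 020; 120
under TSO → 000; 002; 020; 120
under PSO → 000; 002; 020; 100; 120
target 000 ∈ {SC,TSO,PSO}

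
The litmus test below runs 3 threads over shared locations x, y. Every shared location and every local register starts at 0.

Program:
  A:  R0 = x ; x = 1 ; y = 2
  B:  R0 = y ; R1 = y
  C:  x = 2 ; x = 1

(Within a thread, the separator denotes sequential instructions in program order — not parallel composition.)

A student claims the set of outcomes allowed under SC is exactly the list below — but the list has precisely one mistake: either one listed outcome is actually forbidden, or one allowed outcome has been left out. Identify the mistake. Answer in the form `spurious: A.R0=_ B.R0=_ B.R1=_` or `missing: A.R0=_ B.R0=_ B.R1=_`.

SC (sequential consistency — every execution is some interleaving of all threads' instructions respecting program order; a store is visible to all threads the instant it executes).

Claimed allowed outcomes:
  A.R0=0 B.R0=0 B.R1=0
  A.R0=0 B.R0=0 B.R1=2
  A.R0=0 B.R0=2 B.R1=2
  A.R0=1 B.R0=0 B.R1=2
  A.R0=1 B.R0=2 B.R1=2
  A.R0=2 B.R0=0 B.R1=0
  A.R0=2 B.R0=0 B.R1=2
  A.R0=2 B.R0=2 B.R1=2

outcome vector order: (A.R0,B.R0,B.R1)
SC: 9 outcomes — {0/0/0; 0/0/2; 0/2/2; 1/0/0; 1/0/2; 1/2/2; 2/0/0; 2/0/2; 2/2/2}
SC∖claimed = {1/0/0}

missing: A.R0=1 B.R0=0 B.R1=0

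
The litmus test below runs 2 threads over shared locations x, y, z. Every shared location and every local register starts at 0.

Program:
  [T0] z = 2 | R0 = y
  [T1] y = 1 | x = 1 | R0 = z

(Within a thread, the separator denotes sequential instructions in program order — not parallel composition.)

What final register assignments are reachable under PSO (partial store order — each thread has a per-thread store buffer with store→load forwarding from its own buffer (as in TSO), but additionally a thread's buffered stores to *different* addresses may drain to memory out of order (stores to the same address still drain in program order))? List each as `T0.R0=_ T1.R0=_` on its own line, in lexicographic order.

outcome vector order: (T0.R0,T1.R0)
|PSO outcomes| = 4

T0.R0=0 T1.R0=0
T0.R0=0 T1.R0=2
T0.R0=1 T1.R0=0
T0.R0=1 T1.R0=2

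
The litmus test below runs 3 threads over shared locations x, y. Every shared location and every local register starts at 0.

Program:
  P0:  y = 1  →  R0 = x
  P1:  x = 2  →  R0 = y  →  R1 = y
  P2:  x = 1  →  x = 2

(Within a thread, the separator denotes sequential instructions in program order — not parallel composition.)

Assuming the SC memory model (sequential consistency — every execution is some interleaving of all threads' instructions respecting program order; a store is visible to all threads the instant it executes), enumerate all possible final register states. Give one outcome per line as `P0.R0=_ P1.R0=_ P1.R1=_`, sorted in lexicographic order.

outcome vector order: (P0.R0,P1.R0,P1.R1)
|SC outcomes| = 7

P0.R0=0 P1.R0=1 P1.R1=1
P0.R0=1 P1.R0=0 P1.R1=0
P0.R0=1 P1.R0=0 P1.R1=1
P0.R0=1 P1.R0=1 P1.R1=1
P0.R0=2 P1.R0=0 P1.R1=0
P0.R0=2 P1.R0=0 P1.R1=1
P0.R0=2 P1.R0=1 P1.R1=1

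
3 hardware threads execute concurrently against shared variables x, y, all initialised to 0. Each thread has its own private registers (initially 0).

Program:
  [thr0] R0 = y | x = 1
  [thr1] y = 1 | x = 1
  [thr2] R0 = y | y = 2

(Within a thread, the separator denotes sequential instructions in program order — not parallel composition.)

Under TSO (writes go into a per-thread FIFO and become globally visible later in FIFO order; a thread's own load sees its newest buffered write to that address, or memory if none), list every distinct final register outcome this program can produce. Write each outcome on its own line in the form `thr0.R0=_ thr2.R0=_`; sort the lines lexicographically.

outcome vector order: (thr0.R0,thr2.R0)
|TSO outcomes| = 6

thr0.R0=0 thr2.R0=0
thr0.R0=0 thr2.R0=1
thr0.R0=1 thr2.R0=0
thr0.R0=1 thr2.R0=1
thr0.R0=2 thr2.R0=0
thr0.R0=2 thr2.R0=1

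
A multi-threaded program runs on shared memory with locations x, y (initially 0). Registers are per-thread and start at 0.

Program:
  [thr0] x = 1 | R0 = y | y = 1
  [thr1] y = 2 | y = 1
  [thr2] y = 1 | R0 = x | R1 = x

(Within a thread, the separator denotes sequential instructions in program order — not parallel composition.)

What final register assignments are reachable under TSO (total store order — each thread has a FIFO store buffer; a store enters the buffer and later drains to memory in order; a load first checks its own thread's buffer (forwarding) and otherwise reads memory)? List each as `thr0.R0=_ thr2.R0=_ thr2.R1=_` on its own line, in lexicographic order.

thr0.R0=0 thr2.R0=0 thr2.R1=0
thr0.R0=0 thr2.R0=0 thr2.R1=1
thr0.R0=0 thr2.R0=1 thr2.R1=1
thr0.R0=1 thr2.R0=0 thr2.R1=0
thr0.R0=1 thr2.R0=0 thr2.R1=1
thr0.R0=1 thr2.R0=1 thr2.R1=1
thr0.R0=2 thr2.R0=0 thr2.R1=0
thr0.R0=2 thr2.R0=0 thr2.R1=1
thr0.R0=2 thr2.R0=1 thr2.R1=1

outcome vector order: (thr0.R0,thr2.R0,thr2.R1)
|TSO outcomes| = 9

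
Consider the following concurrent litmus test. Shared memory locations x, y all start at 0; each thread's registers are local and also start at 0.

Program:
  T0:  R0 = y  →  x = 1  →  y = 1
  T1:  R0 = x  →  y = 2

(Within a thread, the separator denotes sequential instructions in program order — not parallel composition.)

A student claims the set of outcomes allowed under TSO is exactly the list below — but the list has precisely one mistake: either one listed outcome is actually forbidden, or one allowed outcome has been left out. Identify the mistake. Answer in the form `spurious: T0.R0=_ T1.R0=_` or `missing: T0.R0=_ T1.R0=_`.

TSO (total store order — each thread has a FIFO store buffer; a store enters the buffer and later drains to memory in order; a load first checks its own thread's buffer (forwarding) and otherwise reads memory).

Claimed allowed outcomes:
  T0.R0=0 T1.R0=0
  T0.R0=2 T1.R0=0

missing: T0.R0=0 T1.R0=1

outcome vector order: (T0.R0,T1.R0)
under TSO → 0/0 0/1 2/0
TSO∖claimed = {0/1}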